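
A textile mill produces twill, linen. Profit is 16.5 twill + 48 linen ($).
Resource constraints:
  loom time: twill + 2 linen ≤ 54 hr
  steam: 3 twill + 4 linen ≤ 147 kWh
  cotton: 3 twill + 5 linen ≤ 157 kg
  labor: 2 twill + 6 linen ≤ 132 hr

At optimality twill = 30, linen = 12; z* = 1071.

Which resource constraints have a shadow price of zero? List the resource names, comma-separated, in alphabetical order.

cotton, steam

loom time: 54/54 (binding)
steam: 138/147 (slack 9)
cotton: 150/157 (slack 7)
labor: 132/132 (binding)
By complementary slackness, a constraint with positive slack has shadow price 0 → cotton, steam.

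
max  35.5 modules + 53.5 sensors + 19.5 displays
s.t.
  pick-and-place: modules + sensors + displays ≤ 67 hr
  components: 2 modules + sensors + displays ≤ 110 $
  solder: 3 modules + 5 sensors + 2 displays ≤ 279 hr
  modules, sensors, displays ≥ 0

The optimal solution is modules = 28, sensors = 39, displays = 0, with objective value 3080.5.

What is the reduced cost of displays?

-7

Binding: pick-and-place and solder. Non-binding: components (15 unused).
By complementary slackness, y = 0 for the non-binding constraint.
From A_Bᵀ y = c: 1·y_pick-and-place + 3·y_solder = 35.5; 1·y_pick-and-place + 5·y_solder = 53.5.
This yields shadow prices y_pick-and-place = 8.5, y_solder = 9.
Reduced cost of displays: c₃ − yᵀa₃ = 19.5 − (8.5·1 + 9·2) = 19.5 − 26.5 = -7.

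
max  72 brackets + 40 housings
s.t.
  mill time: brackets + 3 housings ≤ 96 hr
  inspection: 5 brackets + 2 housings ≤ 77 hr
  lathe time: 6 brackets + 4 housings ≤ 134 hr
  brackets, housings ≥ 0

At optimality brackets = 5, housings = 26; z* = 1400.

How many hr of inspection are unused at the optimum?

0

inspection used = 5·5 + 2·26 = 77; slack = 77 − 77 = 0.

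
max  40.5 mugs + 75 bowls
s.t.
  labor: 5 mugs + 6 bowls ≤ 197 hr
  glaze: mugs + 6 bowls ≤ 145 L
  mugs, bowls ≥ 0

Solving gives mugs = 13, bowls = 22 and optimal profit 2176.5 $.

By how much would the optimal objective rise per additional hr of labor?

Both labor and glaze are binding at x*.
Dual feasibility on the basic columns requires 5·y_labor + 1·y_glaze = 40.5, 6·y_labor + 6·y_glaze = 75.
Solving: y_labor = 7, y_glaze = 5.5.
Shadow price of labor = 7.

7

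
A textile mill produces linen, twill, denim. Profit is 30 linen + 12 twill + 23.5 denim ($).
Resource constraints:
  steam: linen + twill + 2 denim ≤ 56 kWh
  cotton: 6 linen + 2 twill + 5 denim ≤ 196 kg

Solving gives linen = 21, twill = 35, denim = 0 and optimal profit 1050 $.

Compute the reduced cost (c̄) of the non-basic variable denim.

-5

At the optimum: steam uses 56 of 56 (binding); cotton uses 196 of 196 (binding).
The binding rows give the dual system: 1·y_steam + 6·y_cotton = 30 and 1·y_steam + 2·y_cotton = 12.
→ y_steam = 3 and y_cotton = 4.5.
Reduced cost of denim: c₃ − yᵀa₃ = 23.5 − (3·2 + 4.5·5) = 23.5 − 28.5 = -5.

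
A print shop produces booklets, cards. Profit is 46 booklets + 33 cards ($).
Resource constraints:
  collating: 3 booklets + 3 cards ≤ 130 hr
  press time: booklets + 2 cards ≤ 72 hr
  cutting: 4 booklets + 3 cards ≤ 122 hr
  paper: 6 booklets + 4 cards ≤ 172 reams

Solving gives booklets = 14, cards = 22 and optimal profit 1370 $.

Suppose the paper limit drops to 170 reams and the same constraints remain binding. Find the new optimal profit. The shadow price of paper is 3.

1364

Δb = -2, so new z* = 1370 + (3)·(-2) = 1370 − 6 = 1364.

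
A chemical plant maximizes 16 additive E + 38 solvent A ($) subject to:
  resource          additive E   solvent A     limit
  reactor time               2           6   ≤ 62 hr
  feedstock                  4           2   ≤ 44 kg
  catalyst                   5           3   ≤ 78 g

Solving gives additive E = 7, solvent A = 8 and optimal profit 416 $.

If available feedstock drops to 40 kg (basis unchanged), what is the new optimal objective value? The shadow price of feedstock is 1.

Δb = -4, so new z* = 416 + (1)·(-4) = 416 − 4 = 412.

412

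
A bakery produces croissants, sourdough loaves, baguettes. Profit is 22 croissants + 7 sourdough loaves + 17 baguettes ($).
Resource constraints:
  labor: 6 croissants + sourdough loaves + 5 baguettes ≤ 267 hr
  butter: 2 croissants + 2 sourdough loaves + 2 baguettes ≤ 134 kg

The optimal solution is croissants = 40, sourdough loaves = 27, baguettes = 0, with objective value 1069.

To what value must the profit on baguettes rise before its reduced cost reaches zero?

Check each constraint at x*: labor 267/267 (tight); butter 134/134 (tight).
From A_Bᵀ y = c: 6·y_labor + 2·y_butter = 22; 1·y_labor + 2·y_butter = 7.
This yields shadow prices y_labor = 3, y_butter = 2.
baguettes enters the basis when its profit ≥ yᵀa₃ = 3·5 + 2·2 = 19.

19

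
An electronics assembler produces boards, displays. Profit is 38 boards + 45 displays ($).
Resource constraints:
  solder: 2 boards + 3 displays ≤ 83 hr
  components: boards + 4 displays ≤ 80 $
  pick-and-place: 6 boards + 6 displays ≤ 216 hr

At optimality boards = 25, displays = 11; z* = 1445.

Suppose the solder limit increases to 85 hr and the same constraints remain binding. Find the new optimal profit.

1459

Check each constraint at x*: solder 83/83 (tight); components 69/80 (slack 11); pick-and-place 216/216 (tight).
By complementary slackness, y = 0 for the non-binding constraint.
From A_Bᵀ y = c: 2·y_solder + 6·y_pick-and-place = 38; 3·y_solder + 6·y_pick-and-place = 45.
→ y_solder = 7 and y_pick-and-place = 4.
Δz = y_solder·Δb = 7 × (2) = 14, so new z* = 1445 + 14 = 1459.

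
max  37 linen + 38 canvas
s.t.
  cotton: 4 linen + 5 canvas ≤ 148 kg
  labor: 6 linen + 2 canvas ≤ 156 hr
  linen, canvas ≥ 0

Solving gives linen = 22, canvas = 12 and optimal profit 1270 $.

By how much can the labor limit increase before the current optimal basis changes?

Binding constraints: cotton, labor. The basis is B = [[4,5],[6,2]] with det -22.
Per unit increase in labor, x* moves by d = (0.2273, -0.1818).
The basis stays optimal until canvas reaches 0; allowable increase = 66 hr.

66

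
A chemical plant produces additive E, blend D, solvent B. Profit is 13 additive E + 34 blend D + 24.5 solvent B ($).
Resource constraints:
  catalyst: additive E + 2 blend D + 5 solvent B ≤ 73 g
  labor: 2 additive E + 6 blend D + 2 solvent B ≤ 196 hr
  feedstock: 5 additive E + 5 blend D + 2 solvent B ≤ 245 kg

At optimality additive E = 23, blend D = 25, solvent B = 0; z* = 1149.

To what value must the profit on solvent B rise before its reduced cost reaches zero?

Binding: catalyst and labor. Non-binding: feedstock (5 unused).
Since feedstock is not tight, its dual is 0.
The binding rows give the dual system: 1·y_catalyst + 2·y_labor = 13 and 2·y_catalyst + 6·y_labor = 34.
This yields shadow prices y_catalyst = 5, y_labor = 4.
solvent B enters the basis when its profit ≥ yᵀa₃ = 5·5 + 4·2 = 33.

33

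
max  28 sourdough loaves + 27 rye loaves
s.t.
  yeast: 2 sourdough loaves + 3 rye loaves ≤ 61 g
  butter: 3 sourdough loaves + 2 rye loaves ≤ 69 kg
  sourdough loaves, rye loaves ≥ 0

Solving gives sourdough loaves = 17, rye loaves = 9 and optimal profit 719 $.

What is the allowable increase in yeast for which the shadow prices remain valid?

Binding constraints: yeast, butter. The basis is B = [[2,3],[3,2]] with det -5.
Per unit increase in yeast, x* moves by d = (-0.4, 0.6).
The basis stays optimal until sourdough loaves reaches 0; allowable increase = 42.5 g.

42.5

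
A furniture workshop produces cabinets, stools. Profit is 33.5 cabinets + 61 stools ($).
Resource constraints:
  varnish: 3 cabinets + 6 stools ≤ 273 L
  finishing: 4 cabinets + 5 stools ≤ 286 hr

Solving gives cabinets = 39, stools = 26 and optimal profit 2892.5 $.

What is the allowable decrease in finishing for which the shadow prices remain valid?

Binding constraints: varnish, finishing. The basis is B = [[3,6],[4,5]] with det -9.
Per unit decrease in finishing, x* moves by d = (-0.6667, 0.3333).
The basis stays optimal until cabinets reaches 0; allowable decrease = 58.5 hr.

58.5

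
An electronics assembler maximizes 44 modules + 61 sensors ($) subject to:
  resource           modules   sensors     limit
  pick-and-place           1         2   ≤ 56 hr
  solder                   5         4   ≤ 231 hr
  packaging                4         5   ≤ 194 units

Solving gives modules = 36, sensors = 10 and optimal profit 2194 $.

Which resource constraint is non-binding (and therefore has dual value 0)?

solder

pick-and-place: 56/56 (binding)
solder: 220/231 (slack 11)
packaging: 194/194 (binding)
By complementary slackness, a constraint with positive slack has shadow price 0 → solder.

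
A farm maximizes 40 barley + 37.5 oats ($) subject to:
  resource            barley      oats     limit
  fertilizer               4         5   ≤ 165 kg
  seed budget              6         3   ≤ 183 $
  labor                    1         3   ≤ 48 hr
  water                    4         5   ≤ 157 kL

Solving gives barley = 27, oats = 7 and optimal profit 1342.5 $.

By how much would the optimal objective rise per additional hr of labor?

At the optimum: fertilizer uses 143 of 165 (slack = 22); seed budget uses 183 of 183 (binding); labor uses 48 of 48 (binding); water uses 143 of 157 (slack = 14).
By complementary slackness, y = 0 for the non-binding constraints.
Dual feasibility on the basic columns requires 6·y_seed budget + 1·y_labor = 40, 3·y_seed budget + 3·y_labor = 37.5.
→ y_seed budget = 5.5 and y_labor = 7.
Shadow price of labor = 7.

7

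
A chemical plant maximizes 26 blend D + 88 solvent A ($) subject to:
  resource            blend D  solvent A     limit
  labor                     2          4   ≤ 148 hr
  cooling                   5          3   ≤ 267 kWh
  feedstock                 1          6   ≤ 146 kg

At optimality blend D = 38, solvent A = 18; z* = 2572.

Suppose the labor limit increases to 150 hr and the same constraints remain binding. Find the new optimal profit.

Check each constraint at x*: labor 148/148 (tight); cooling 244/267 (slack 23); feedstock 146/146 (tight).
Since cooling is not tight, its dual is 0.
Dual feasibility on the basic columns requires 2·y_labor + 1·y_feedstock = 26, 4·y_labor + 6·y_feedstock = 88.
Solving: y_labor = 8.5, y_feedstock = 9.
Δz = y_labor·Δb = 8.5 × (2) = 17, so new z* = 2572 + 17 = 2589.

2589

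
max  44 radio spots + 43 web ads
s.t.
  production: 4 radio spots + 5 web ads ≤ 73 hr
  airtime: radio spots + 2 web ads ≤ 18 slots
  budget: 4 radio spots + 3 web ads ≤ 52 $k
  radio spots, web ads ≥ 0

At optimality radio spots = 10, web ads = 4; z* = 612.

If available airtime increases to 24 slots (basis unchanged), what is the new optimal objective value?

660

At the optimum: production uses 60 of 73 (slack = 13); airtime uses 18 of 18 (binding); budget uses 52 of 52 (binding).
By complementary slackness, y = 0 for the non-binding constraint.
From A_Bᵀ y = c: 1·y_airtime + 4·y_budget = 44; 2·y_airtime + 3·y_budget = 43.
This yields shadow prices y_airtime = 8, y_budget = 9.
Δz = y_airtime·Δb = 8 × (6) = 48, so new z* = 612 + 48 = 660.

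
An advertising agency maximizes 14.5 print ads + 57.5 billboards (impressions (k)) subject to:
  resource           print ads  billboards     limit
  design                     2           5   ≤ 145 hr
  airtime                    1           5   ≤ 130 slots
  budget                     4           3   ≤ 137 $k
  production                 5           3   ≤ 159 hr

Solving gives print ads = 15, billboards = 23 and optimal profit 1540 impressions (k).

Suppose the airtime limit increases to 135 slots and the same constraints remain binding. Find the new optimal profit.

At the optimum: design uses 145 of 145 (binding); airtime uses 130 of 130 (binding); budget uses 129 of 137 (slack = 8); production uses 144 of 159 (slack = 15).
Since budget, production are not tight, their duals are 0.
From A_Bᵀ y = c: 2·y_design + 1·y_airtime = 14.5; 5·y_design + 5·y_airtime = 57.5.
→ y_design = 3 and y_airtime = 8.5.
Δz = y_airtime·Δb = 8.5 × (5) = 42.5, so new z* = 1540 + 42.5 = 1582.5.

1582.5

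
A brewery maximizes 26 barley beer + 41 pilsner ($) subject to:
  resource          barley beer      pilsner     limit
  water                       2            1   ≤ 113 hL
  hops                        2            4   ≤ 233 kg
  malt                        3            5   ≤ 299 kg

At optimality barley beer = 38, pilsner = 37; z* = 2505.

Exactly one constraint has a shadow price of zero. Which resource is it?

hops

water: 113/113 (binding)
hops: 224/233 (slack 9)
malt: 299/299 (binding)
By complementary slackness, a constraint with positive slack has shadow price 0 → hops.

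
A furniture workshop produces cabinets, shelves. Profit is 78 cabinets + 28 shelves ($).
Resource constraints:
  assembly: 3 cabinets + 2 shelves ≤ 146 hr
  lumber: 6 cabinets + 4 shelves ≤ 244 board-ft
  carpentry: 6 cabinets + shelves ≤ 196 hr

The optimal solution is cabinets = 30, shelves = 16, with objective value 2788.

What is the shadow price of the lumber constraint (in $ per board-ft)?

At the optimum: assembly uses 122 of 146 (slack = 24); lumber uses 244 of 244 (binding); carpentry uses 196 of 196 (binding).
Slack constraints have shadow price 0 (complementary slackness).
From A_Bᵀ y = c: 6·y_lumber + 6·y_carpentry = 78; 4·y_lumber + 1·y_carpentry = 28.
This yields shadow prices y_lumber = 5, y_carpentry = 8.
Shadow price of lumber = 5.

5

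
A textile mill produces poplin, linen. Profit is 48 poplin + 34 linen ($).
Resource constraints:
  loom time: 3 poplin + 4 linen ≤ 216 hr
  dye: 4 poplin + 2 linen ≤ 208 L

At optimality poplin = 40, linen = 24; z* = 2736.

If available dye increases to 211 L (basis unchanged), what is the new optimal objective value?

2763

Both loom time and dye are binding at x*.
Dual feasibility on the basic columns requires 3·y_loom time + 4·y_dye = 48, 4·y_loom time + 2·y_dye = 34.
→ y_loom time = 4 and y_dye = 9.
Δz = y_dye·Δb = 9 × (3) = 27, so new z* = 2736 + 27 = 2763.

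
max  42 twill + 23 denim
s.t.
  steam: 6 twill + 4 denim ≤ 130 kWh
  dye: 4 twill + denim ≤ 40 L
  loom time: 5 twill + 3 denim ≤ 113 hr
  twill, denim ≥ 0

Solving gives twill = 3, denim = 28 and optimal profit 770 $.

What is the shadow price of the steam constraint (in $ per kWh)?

Check each constraint at x*: steam 130/130 (tight); dye 40/40 (tight); loom time 99/113 (slack 14).
Since loom time is not tight, its dual is 0.
Dual feasibility on the basic columns requires 6·y_steam + 4·y_dye = 42, 4·y_steam + 1·y_dye = 23.
Solving: y_steam = 5, y_dye = 3.
Shadow price of steam = 5.

5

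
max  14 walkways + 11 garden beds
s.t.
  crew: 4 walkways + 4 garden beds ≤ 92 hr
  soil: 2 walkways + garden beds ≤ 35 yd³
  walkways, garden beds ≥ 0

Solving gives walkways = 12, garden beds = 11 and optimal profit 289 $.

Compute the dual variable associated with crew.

2

Both crew and soil are binding at x*.
The binding rows give the dual system: 4·y_crew + 2·y_soil = 14 and 4·y_crew + 1·y_soil = 11.
→ y_crew = 2 and y_soil = 3.
Shadow price of crew = 2.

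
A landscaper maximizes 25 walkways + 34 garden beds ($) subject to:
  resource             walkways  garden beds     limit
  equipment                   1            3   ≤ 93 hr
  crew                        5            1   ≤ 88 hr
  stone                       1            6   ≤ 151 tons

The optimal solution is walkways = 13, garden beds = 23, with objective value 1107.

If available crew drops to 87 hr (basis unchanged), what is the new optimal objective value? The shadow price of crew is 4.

Δb = -1, so new z* = 1107 + (4)·(-1) = 1107 − 4 = 1103.

1103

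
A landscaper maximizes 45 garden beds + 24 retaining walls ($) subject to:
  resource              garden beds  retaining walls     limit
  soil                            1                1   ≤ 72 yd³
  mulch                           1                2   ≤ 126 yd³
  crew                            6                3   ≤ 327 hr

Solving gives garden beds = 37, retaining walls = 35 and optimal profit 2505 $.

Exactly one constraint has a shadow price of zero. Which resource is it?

mulch

soil: 72/72 (binding)
mulch: 107/126 (slack 19)
crew: 327/327 (binding)
By complementary slackness, a constraint with positive slack has shadow price 0 → mulch.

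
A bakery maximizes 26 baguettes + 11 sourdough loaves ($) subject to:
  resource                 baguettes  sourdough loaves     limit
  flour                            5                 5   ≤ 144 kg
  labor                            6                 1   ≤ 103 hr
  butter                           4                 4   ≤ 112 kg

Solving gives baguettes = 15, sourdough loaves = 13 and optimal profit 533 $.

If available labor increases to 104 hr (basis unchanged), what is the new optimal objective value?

At the optimum: flour uses 140 of 144 (slack = 4); labor uses 103 of 103 (binding); butter uses 112 of 112 (binding).
By complementary slackness, y = 0 for the non-binding constraint.
Dual feasibility on the basic columns requires 6·y_labor + 4·y_butter = 26, 1·y_labor + 4·y_butter = 11.
→ y_labor = 3 and y_butter = 2.
Δz = y_labor·Δb = 3 × (1) = 3, so new z* = 533 + 3 = 536.

536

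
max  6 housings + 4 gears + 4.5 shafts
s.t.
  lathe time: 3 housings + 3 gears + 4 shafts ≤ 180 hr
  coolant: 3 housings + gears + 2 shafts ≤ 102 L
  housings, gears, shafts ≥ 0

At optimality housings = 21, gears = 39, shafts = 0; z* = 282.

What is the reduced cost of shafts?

-1.5

Both lathe time and coolant are binding at x*.
From A_Bᵀ y = c: 3·y_lathe time + 3·y_coolant = 6; 3·y_lathe time + 1·y_coolant = 4.
This yields shadow prices y_lathe time = 1, y_coolant = 1.
Reduced cost of shafts: c₃ − yᵀa₃ = 4.5 − (1·4 + 1·2) = 4.5 − 6 = -1.5.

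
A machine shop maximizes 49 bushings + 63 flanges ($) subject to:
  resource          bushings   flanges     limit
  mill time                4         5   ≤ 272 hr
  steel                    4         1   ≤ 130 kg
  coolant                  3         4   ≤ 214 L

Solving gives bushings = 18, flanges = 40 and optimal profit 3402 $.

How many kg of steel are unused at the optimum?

18

steel used = 4·18 + 1·40 = 112; slack = 130 − 112 = 18.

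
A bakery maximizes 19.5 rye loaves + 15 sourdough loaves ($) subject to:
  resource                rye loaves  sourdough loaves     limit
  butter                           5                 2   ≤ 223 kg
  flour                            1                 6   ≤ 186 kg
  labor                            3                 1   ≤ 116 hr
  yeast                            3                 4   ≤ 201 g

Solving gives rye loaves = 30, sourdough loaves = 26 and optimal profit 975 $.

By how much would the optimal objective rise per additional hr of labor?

6

Check each constraint at x*: butter 202/223 (slack 21); flour 186/186 (tight); labor 116/116 (tight); yeast 194/201 (slack 7).
By complementary slackness, y = 0 for the non-binding constraints.
The binding rows give the dual system: 1·y_flour + 3·y_labor = 19.5 and 6·y_flour + 1·y_labor = 15.
This yields shadow prices y_flour = 1.5, y_labor = 6.
Shadow price of labor = 6.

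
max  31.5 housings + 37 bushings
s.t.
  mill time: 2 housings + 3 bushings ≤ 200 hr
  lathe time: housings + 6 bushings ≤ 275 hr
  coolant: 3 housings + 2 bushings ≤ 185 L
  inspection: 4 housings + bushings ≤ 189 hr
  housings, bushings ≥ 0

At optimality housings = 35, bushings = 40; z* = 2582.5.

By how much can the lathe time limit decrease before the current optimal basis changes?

Binding constraints: lathe time, coolant. The basis is B = [[1,6],[3,2]] with det -16.
Per unit decrease in lathe time, x* moves by d = (0.125, -0.1875).
The basis stays optimal until inspection becomes binding; allowable decrease = 28.8 hr.

28.8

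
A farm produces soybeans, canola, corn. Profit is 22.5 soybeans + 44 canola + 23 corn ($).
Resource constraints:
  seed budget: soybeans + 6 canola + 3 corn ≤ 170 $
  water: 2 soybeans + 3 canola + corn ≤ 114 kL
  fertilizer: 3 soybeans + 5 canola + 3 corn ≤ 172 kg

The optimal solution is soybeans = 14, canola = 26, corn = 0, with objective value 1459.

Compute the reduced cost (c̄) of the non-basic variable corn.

At the optimum: seed budget uses 170 of 170 (binding); water uses 106 of 114 (slack = 8); fertilizer uses 172 of 172 (binding).
Since water is not tight, its dual is 0.
From A_Bᵀ y = c: 1·y_seed budget + 3·y_fertilizer = 22.5; 6·y_seed budget + 5·y_fertilizer = 44.
→ y_seed budget = 1.5 and y_fertilizer = 7.
Reduced cost of corn: c₃ − yᵀa₃ = 23 − (1.5·3 + 7·3) = 23 − 25.5 = -2.5.

-2.5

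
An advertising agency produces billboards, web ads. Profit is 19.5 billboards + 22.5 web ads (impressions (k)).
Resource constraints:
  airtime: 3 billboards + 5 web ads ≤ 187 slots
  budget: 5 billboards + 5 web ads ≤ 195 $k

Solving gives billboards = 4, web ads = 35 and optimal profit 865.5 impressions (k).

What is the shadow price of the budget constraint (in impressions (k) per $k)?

Both airtime and budget are binding at x*.
Dual feasibility on the basic columns requires 3·y_airtime + 5·y_budget = 19.5, 5·y_airtime + 5·y_budget = 22.5.
→ y_airtime = 1.5 and y_budget = 3.
Shadow price of budget = 3.

3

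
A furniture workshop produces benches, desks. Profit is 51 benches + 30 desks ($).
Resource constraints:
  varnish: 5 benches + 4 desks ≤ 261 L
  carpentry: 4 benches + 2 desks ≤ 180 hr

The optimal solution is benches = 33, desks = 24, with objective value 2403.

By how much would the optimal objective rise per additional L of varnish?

Both varnish and carpentry are binding at x*.
From A_Bᵀ y = c: 5·y_varnish + 4·y_carpentry = 51; 4·y_varnish + 2·y_carpentry = 30.
Solving: y_varnish = 3, y_carpentry = 9.
Shadow price of varnish = 3.

3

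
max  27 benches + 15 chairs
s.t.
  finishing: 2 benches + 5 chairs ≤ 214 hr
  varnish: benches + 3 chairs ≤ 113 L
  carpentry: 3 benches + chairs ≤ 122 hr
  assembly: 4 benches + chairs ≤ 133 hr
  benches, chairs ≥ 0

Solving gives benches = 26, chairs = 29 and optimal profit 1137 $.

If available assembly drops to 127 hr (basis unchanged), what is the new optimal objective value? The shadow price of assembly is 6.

Δb = -6, so new z* = 1137 + (6)·(-6) = 1137 − 36 = 1101.

1101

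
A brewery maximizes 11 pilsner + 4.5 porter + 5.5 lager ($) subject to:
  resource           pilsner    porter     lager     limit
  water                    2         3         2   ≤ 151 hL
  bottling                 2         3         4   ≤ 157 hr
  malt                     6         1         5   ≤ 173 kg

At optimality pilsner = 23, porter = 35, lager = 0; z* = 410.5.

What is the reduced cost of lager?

Binding: water and malt. Non-binding: bottling (6 unused).
Since bottling is not tight, its dual is 0.
The binding rows give the dual system: 2·y_water + 6·y_malt = 11 and 3·y_water + 1·y_malt = 4.5.
Solving: y_water = 1, y_malt = 1.5.
Reduced cost of lager: c₃ − yᵀa₃ = 5.5 − (1·2 + 1.5·5) = 5.5 − 9.5 = -4.

-4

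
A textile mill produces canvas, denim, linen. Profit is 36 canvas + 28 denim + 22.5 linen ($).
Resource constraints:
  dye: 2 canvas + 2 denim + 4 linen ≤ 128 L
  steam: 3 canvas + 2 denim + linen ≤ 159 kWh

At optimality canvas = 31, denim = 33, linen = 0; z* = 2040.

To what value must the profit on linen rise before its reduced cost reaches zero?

32

Both dye and steam are binding at x*.
From A_Bᵀ y = c: 2·y_dye + 3·y_steam = 36; 2·y_dye + 2·y_steam = 28.
Solving: y_dye = 6, y_steam = 8.
linen enters the basis when its profit ≥ yᵀa₃ = 6·4 + 8·1 = 32.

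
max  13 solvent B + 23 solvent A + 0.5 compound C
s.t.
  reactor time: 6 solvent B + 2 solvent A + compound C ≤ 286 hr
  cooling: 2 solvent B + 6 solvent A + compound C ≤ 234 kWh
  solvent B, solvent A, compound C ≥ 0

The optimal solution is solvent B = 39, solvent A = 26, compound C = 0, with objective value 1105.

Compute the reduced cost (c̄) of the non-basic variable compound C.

-4

At the optimum: reactor time uses 286 of 286 (binding); cooling uses 234 of 234 (binding).
From A_Bᵀ y = c: 6·y_reactor time + 2·y_cooling = 13; 2·y_reactor time + 6·y_cooling = 23.
This yields shadow prices y_reactor time = 1, y_cooling = 3.5.
Reduced cost of compound C: c₃ − yᵀa₃ = 0.5 − (1·1 + 3.5·1) = 0.5 − 4.5 = -4.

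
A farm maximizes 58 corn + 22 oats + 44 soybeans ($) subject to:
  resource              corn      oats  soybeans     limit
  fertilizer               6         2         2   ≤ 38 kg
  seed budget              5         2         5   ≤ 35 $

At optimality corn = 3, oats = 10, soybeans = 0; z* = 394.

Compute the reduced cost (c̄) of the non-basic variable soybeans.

-2

At the optimum: fertilizer uses 38 of 38 (binding); seed budget uses 35 of 35 (binding).
Dual feasibility on the basic columns requires 6·y_fertilizer + 5·y_seed budget = 58, 2·y_fertilizer + 2·y_seed budget = 22.
→ y_fertilizer = 3 and y_seed budget = 8.
Reduced cost of soybeans: c₃ − yᵀa₃ = 44 − (3·2 + 8·5) = 44 − 46 = -2.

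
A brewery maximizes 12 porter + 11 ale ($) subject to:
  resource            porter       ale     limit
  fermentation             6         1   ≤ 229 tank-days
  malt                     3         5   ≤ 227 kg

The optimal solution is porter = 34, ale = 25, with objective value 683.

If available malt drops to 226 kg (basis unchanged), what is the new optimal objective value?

Both fermentation and malt are binding at x*.
Dual feasibility on the basic columns requires 6·y_fermentation + 3·y_malt = 12, 1·y_fermentation + 5·y_malt = 11.
Solving: y_fermentation = 1, y_malt = 2.
Δz = y_malt·Δb = 2 × (-1) = -2, so new z* = 683 − 2 = 681.

681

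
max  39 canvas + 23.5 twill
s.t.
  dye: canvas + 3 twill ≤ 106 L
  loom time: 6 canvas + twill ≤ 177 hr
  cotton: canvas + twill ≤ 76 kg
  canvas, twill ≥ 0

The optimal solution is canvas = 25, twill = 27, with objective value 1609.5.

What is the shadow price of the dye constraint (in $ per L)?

6

Binding: dye and loom time. Non-binding: cotton (24 unused).
Since cotton is not tight, its dual is 0.
The binding rows give the dual system: 1·y_dye + 6·y_loom time = 39 and 3·y_dye + 1·y_loom time = 23.5.
→ y_dye = 6 and y_loom time = 5.5.
Shadow price of dye = 6.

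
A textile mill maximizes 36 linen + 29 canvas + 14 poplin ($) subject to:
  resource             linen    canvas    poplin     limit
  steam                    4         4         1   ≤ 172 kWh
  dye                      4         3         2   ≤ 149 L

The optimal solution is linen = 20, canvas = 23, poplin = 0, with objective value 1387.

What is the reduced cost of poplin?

-2

Check each constraint at x*: steam 172/172 (tight); dye 149/149 (tight).
The binding rows give the dual system: 4·y_steam + 4·y_dye = 36 and 4·y_steam + 3·y_dye = 29.
This yields shadow prices y_steam = 2, y_dye = 7.
Reduced cost of poplin: c₃ − yᵀa₃ = 14 − (2·1 + 7·2) = 14 − 16 = -2.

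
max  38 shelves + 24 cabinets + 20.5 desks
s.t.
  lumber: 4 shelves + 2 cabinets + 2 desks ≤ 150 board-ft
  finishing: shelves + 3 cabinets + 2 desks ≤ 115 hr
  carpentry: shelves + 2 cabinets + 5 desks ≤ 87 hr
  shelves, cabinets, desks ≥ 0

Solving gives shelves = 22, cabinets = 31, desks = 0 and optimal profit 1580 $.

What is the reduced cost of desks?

Binding: lumber and finishing. Non-binding: carpentry (3 unused).
Slack constraints have shadow price 0 (complementary slackness).
Dual feasibility on the basic columns requires 4·y_lumber + 1·y_finishing = 38, 2·y_lumber + 3·y_finishing = 24.
→ y_lumber = 9 and y_finishing = 2.
Reduced cost of desks: c₃ − yᵀa₃ = 20.5 − (9·2 + 2·2) = 20.5 − 22 = -1.5.

-1.5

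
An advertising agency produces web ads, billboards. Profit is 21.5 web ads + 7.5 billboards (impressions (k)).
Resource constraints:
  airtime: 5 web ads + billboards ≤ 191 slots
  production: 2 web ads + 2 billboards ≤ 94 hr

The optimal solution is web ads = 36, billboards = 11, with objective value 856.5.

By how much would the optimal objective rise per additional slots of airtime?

3.5

At the optimum: airtime uses 191 of 191 (binding); production uses 94 of 94 (binding).
From A_Bᵀ y = c: 5·y_airtime + 2·y_production = 21.5; 1·y_airtime + 2·y_production = 7.5.
→ y_airtime = 3.5 and y_production = 2.
Shadow price of airtime = 3.5.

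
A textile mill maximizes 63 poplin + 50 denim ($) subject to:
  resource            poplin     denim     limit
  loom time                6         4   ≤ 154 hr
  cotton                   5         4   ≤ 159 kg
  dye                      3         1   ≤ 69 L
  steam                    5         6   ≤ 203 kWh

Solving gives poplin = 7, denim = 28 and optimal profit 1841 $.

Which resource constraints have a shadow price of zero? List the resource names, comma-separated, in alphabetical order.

cotton, dye

loom time: 154/154 (binding)
cotton: 147/159 (slack 12)
dye: 49/69 (slack 20)
steam: 203/203 (binding)
By complementary slackness, a constraint with positive slack has shadow price 0 → cotton, dye.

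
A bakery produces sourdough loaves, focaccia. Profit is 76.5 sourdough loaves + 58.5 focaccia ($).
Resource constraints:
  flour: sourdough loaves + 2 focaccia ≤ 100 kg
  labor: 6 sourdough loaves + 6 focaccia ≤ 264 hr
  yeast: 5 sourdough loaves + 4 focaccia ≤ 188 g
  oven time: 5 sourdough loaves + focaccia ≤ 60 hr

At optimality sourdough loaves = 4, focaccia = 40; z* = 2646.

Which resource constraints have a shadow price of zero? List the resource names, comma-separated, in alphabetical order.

flour, yeast

flour: 84/100 (slack 16)
labor: 264/264 (binding)
yeast: 180/188 (slack 8)
oven time: 60/60 (binding)
By complementary slackness, a constraint with positive slack has shadow price 0 → flour, yeast.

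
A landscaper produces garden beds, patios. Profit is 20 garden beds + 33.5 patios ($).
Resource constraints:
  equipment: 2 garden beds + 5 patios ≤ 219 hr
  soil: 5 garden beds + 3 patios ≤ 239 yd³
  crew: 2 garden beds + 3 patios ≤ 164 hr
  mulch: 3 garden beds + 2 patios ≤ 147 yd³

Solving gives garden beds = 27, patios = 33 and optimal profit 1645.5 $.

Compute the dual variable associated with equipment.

Check each constraint at x*: equipment 219/219 (tight); soil 234/239 (slack 5); crew 153/164 (slack 11); mulch 147/147 (tight).
By complementary slackness, y = 0 for the non-binding constraints.
Dual feasibility on the basic columns requires 2·y_equipment + 3·y_mulch = 20, 5·y_equipment + 2·y_mulch = 33.5.
Solving: y_equipment = 5.5, y_mulch = 3.
Shadow price of equipment = 5.5.

5.5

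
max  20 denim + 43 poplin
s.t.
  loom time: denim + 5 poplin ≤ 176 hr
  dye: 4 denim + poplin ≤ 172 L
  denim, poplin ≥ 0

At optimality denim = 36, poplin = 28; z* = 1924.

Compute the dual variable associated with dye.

3

At the optimum: loom time uses 176 of 176 (binding); dye uses 172 of 172 (binding).
From A_Bᵀ y = c: 1·y_loom time + 4·y_dye = 20; 5·y_loom time + 1·y_dye = 43.
Solving: y_loom time = 8, y_dye = 3.
Shadow price of dye = 3.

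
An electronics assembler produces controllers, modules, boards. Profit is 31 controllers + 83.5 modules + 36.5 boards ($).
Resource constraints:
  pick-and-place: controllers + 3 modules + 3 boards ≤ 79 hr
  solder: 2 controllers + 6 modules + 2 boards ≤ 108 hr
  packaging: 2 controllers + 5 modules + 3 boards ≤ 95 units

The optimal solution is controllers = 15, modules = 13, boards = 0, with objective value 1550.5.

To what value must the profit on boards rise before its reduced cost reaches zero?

Binding: solder and packaging. Non-binding: pick-and-place (25 unused).
Slack constraints have shadow price 0 (complementary slackness).
Dual feasibility on the basic columns requires 2·y_solder + 2·y_packaging = 31, 6·y_solder + 5·y_packaging = 83.5.
→ y_solder = 6 and y_packaging = 9.5.
boards enters the basis when its profit ≥ yᵀa₃ = 6·2 + 9.5·3 = 40.5.

40.5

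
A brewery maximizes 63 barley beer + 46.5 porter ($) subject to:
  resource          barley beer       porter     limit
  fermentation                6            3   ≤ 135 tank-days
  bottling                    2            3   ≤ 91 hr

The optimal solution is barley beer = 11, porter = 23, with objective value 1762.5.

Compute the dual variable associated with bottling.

Check each constraint at x*: fermentation 135/135 (tight); bottling 91/91 (tight).
The binding rows give the dual system: 6·y_fermentation + 2·y_bottling = 63 and 3·y_fermentation + 3·y_bottling = 46.5.
This yields shadow prices y_fermentation = 8, y_bottling = 7.5.
Shadow price of bottling = 7.5.

7.5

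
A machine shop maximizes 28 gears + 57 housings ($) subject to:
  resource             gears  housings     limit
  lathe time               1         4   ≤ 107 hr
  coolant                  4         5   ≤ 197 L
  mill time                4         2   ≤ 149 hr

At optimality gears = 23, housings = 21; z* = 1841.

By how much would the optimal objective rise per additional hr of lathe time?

Binding: lathe time and coolant. Non-binding: mill time (15 unused).
By complementary slackness, y = 0 for the non-binding constraint.
The binding rows give the dual system: 1·y_lathe time + 4·y_coolant = 28 and 4·y_lathe time + 5·y_coolant = 57.
→ y_lathe time = 8 and y_coolant = 5.
Shadow price of lathe time = 8.

8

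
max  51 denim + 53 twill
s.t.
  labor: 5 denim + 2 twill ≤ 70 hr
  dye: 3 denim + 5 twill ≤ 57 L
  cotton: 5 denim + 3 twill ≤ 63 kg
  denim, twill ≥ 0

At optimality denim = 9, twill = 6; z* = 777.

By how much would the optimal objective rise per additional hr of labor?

0

Binding: dye and cotton. Non-binding: labor (13 unused).
Slack constraints have shadow price 0 (complementary slackness).
Dual feasibility on the basic columns requires 3·y_dye + 5·y_cotton = 51, 5·y_dye + 3·y_cotton = 53.
Solving: y_dye = 7, y_cotton = 6.
Shadow price of labor = 0.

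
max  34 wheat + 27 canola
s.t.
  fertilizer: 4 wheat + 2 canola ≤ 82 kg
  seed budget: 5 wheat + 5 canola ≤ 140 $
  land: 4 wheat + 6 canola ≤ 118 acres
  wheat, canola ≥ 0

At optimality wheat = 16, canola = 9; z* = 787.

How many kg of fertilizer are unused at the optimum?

fertilizer used = 4·16 + 2·9 = 82; slack = 82 − 82 = 0.

0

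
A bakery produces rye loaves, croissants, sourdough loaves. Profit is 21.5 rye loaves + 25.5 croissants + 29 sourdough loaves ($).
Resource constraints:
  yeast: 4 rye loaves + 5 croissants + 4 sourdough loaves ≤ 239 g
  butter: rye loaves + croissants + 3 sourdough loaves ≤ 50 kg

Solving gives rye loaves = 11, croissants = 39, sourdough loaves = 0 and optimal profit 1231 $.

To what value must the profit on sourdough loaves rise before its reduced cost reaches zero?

Both yeast and butter are binding at x*.
The binding rows give the dual system: 4·y_yeast + 1·y_butter = 21.5 and 5·y_yeast + 1·y_butter = 25.5.
Solving: y_yeast = 4, y_butter = 5.5.
sourdough loaves enters the basis when its profit ≥ yᵀa₃ = 4·4 + 5.5·3 = 32.5.

32.5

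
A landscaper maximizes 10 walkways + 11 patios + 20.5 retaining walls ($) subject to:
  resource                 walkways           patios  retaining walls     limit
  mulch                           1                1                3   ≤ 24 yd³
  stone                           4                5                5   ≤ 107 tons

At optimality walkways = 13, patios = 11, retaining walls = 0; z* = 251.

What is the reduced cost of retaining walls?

Both mulch and stone are binding at x*.
From A_Bᵀ y = c: 1·y_mulch + 4·y_stone = 10; 1·y_mulch + 5·y_stone = 11.
Solving: y_mulch = 6, y_stone = 1.
Reduced cost of retaining walls: c₃ − yᵀa₃ = 20.5 − (6·3 + 1·5) = 20.5 − 23 = -2.5.

-2.5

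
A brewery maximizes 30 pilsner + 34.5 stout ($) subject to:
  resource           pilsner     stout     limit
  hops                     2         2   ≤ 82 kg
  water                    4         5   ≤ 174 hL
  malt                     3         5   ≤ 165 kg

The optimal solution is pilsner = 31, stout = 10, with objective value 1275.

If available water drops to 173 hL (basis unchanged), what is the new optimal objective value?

1270.5

Binding: hops and water. Non-binding: malt (22 unused).
Since malt is not tight, its dual is 0.
Dual feasibility on the basic columns requires 2·y_hops + 4·y_water = 30, 2·y_hops + 5·y_water = 34.5.
→ y_hops = 6 and y_water = 4.5.
Δz = y_water·Δb = 4.5 × (-1) = -4.5, so new z* = 1275 − 4.5 = 1270.5.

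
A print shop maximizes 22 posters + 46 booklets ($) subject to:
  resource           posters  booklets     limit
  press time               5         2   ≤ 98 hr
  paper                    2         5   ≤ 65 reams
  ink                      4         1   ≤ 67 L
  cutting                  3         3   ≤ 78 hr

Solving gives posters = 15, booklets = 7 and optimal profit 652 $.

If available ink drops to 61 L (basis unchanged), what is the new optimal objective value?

646

Binding: paper and ink. Non-binding: press time (9 unused), cutting (12 unused).
Since press time, cutting are not tight, their duals are 0.
Dual feasibility on the basic columns requires 2·y_paper + 4·y_ink = 22, 5·y_paper + 1·y_ink = 46.
→ y_paper = 9 and y_ink = 1.
Δz = y_ink·Δb = 1 × (-6) = -6, so new z* = 652 − 6 = 646.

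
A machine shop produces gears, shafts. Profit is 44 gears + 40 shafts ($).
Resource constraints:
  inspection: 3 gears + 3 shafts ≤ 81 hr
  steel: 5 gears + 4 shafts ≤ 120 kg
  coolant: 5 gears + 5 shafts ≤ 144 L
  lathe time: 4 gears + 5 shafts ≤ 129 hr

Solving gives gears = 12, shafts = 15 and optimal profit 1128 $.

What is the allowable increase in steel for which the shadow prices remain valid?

Binding constraints: inspection, steel. The basis is B = [[3,3],[5,4]] with det -3.
Per unit increase in steel, x* moves by d = (1, -1).
The basis stays optimal until shafts reaches 0; allowable increase = 15 kg.

15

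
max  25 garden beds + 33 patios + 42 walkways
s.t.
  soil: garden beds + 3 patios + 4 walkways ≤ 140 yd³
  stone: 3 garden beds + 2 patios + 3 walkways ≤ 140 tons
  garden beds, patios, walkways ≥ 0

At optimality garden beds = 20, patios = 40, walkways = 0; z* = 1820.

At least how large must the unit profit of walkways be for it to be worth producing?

Check each constraint at x*: soil 140/140 (tight); stone 140/140 (tight).
From A_Bᵀ y = c: 1·y_soil + 3·y_stone = 25; 3·y_soil + 2·y_stone = 33.
This yields shadow prices y_soil = 7, y_stone = 6.
walkways enters the basis when its profit ≥ yᵀa₃ = 7·4 + 6·3 = 46.

46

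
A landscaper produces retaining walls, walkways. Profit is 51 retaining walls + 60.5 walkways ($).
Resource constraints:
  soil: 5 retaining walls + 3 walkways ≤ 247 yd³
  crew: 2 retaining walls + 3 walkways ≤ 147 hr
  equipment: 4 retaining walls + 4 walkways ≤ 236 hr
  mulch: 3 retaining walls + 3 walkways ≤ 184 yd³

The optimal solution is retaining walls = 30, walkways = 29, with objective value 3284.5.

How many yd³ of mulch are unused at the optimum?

mulch used = 3·30 + 3·29 = 177; slack = 184 − 177 = 7.

7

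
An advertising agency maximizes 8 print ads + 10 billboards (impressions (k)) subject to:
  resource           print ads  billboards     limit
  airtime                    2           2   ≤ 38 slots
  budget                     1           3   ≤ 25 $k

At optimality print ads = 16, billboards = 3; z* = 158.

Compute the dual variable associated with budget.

Both airtime and budget are binding at x*.
The binding rows give the dual system: 2·y_airtime + 1·y_budget = 8 and 2·y_airtime + 3·y_budget = 10.
Solving: y_airtime = 3.5, y_budget = 1.
Shadow price of budget = 1.

1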